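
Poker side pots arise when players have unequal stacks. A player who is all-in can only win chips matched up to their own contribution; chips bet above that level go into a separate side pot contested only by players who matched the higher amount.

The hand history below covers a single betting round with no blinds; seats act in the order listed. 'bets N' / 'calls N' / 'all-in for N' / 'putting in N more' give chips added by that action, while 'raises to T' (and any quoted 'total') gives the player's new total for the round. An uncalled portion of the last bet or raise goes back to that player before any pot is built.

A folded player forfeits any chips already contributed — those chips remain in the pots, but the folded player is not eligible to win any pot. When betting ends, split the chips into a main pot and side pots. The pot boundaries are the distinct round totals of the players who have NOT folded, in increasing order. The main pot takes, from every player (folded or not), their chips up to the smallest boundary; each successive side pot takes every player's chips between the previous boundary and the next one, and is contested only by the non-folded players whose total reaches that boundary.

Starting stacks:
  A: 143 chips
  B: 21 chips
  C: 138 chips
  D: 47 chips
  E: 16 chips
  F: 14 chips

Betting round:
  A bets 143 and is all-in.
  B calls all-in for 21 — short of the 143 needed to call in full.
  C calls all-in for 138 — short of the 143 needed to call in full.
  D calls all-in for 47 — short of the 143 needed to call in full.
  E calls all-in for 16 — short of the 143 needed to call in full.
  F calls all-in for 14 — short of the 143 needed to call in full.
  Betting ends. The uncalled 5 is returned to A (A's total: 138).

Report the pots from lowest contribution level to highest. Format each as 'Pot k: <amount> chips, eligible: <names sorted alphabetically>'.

Pot 1: 84 chips, eligible: A, B, C, D, E, F
Pot 2: 10 chips, eligible: A, B, C, D, E
Pot 3: 20 chips, eligible: A, B, C, D
Pot 4: 78 chips, eligible: A, C, D
Pot 5: 182 chips, eligible: A, C

Derivation:
Contributions (after 5 returned to A): A=138, B=21, C=138, D=47, E=16, F=14
Pot levels (distinct totals of non-folded players): 14, 16, 21, 47, 138
Layer 1-14: 14 each from A, B, C, D, E, F = 14*6 = 84 chips; eligible A, B, C, D, E, F
Layer 15-16: 2 each from A, B, C, D, E = 2*5 = 10 chips; eligible A, B, C, D, E
Layer 17-21: 5 each from A, B, C, D = 5*4 = 20 chips; eligible A, B, C, D
Layer 22-47: 26 each from A, C, D = 26*3 = 78 chips; eligible A, C, D
Layer 48-138: 91 each from A, C = 91*2 = 182 chips; eligible A, C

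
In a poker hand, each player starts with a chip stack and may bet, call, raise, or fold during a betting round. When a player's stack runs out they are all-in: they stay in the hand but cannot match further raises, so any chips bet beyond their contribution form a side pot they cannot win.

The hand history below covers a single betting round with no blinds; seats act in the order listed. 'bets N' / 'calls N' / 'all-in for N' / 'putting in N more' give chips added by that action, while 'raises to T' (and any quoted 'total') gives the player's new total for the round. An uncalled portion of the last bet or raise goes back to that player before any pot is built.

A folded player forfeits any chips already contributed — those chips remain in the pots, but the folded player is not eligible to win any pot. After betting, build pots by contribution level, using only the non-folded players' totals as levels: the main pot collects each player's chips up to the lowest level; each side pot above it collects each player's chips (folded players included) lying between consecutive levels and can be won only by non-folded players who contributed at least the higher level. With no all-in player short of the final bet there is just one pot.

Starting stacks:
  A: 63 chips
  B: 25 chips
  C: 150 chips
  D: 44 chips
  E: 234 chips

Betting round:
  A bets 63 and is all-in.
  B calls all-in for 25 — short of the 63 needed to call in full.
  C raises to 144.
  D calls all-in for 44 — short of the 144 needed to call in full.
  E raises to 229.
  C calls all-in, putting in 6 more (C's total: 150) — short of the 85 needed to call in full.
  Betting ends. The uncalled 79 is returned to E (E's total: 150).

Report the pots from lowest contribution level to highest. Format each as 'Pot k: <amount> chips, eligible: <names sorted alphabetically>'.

Pot 1: 125 chips, eligible: A, B, C, D, E
Pot 2: 76 chips, eligible: A, C, D, E
Pot 3: 57 chips, eligible: A, C, E
Pot 4: 174 chips, eligible: C, E

Derivation:
Contributions (after 79 returned to E): A=63, B=25, C=150, D=44, E=150
Pot levels (distinct totals of non-folded players): 25, 44, 63, 150
Layer 1-25: 25 each from A, B, C, D, E = 25*5 = 125 chips; eligible A, B, C, D, E
Layer 26-44: 19 each from A, C, D, E = 19*4 = 76 chips; eligible A, C, D, E
Layer 45-63: 19 each from A, C, E = 19*3 = 57 chips; eligible A, C, E
Layer 64-150: 87 each from C, E = 87*2 = 174 chips; eligible C, E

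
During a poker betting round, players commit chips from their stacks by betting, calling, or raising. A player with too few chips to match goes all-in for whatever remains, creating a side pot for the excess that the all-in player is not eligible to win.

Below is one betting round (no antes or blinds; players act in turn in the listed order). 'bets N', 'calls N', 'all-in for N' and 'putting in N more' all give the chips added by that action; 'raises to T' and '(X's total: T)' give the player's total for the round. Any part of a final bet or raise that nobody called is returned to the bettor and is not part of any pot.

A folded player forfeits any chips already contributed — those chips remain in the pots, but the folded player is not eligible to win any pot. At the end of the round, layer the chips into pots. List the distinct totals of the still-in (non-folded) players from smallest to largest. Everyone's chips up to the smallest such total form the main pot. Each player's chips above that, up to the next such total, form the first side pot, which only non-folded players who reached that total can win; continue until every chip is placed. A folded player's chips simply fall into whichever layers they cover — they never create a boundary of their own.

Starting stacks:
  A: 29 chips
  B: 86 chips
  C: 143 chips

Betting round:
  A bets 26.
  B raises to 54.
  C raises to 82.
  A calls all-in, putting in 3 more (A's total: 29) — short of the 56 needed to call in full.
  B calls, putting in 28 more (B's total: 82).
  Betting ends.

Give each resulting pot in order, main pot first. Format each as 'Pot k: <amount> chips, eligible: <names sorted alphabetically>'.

Contributions: A=29, B=82, C=82
Pot levels (distinct totals of non-folded players): 29, 82
Layer 1-29: 29 each from A, B, C = 29*3 = 87 chips; eligible A, B, C
Layer 30-82: 53 each from B, C = 53*2 = 106 chips; eligible B, C

Pot 1: 87 chips, eligible: A, B, C
Pot 2: 106 chips, eligible: B, C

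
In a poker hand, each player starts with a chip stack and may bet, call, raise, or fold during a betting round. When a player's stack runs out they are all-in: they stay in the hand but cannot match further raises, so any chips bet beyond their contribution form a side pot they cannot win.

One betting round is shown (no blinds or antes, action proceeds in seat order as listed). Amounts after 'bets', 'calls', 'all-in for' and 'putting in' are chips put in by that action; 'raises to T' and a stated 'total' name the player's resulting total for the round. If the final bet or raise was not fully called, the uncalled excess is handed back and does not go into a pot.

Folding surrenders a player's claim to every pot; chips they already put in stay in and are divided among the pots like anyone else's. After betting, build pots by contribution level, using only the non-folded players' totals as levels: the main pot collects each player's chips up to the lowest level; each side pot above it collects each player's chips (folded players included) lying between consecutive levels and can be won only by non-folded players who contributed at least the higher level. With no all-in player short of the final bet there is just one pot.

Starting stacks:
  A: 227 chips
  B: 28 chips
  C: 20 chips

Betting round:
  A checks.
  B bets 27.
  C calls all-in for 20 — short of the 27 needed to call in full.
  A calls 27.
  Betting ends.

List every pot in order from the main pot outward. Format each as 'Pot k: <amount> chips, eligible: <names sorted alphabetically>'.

Pot 1: 60 chips, eligible: A, B, C
Pot 2: 14 chips, eligible: A, B

Derivation:
Contributions: A=27, B=27, C=20
Pot levels (distinct totals of non-folded players): 20, 27
Layer 1-20: 20 each from A, B, C = 20*3 = 60 chips; eligible A, B, C
Layer 21-27: 7 each from A, B = 7*2 = 14 chips; eligible A, B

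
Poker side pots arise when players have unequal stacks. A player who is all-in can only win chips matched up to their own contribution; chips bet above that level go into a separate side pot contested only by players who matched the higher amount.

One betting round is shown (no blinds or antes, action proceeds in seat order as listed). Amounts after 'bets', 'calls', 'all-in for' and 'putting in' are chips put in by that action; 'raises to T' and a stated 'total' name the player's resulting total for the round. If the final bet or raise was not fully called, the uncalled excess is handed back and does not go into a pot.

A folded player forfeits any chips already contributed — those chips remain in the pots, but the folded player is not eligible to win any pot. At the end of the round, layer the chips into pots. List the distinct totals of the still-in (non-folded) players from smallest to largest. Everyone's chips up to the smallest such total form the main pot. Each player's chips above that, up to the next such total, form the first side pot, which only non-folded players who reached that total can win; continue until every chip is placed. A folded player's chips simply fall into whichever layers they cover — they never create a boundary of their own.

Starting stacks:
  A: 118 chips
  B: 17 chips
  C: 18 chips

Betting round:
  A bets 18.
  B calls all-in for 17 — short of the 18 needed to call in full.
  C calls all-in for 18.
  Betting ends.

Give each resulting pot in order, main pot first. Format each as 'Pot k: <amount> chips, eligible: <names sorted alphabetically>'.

Contributions: A=18, B=17, C=18
Pot levels (distinct totals of non-folded players): 17, 18
Layer 1-17: 17 each from A, B, C = 17*3 = 51 chips; eligible A, B, C
Layer 18-18: 1 each from A, C = 1*2 = 2 chips; eligible A, C

Pot 1: 51 chips, eligible: A, B, C
Pot 2: 2 chips, eligible: A, C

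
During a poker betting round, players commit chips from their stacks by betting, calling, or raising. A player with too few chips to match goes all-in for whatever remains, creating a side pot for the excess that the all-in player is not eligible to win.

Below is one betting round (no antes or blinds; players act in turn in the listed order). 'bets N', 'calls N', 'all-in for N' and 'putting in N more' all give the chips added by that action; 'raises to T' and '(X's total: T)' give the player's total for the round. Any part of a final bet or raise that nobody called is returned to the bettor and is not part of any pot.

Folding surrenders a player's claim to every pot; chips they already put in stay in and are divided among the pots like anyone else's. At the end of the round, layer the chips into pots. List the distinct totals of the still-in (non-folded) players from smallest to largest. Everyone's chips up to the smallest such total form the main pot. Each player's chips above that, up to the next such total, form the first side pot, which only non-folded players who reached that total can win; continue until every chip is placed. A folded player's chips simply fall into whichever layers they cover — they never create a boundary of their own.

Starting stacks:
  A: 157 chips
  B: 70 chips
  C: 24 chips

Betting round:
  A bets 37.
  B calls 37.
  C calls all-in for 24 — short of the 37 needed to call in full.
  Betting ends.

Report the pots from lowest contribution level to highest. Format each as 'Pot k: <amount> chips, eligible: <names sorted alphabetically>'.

Contributions: A=37, B=37, C=24
Pot levels (distinct totals of non-folded players): 24, 37
Layer 1-24: 24 each from A, B, C = 24*3 = 72 chips; eligible A, B, C
Layer 25-37: 13 each from A, B = 13*2 = 26 chips; eligible A, B

Pot 1: 72 chips, eligible: A, B, C
Pot 2: 26 chips, eligible: A, B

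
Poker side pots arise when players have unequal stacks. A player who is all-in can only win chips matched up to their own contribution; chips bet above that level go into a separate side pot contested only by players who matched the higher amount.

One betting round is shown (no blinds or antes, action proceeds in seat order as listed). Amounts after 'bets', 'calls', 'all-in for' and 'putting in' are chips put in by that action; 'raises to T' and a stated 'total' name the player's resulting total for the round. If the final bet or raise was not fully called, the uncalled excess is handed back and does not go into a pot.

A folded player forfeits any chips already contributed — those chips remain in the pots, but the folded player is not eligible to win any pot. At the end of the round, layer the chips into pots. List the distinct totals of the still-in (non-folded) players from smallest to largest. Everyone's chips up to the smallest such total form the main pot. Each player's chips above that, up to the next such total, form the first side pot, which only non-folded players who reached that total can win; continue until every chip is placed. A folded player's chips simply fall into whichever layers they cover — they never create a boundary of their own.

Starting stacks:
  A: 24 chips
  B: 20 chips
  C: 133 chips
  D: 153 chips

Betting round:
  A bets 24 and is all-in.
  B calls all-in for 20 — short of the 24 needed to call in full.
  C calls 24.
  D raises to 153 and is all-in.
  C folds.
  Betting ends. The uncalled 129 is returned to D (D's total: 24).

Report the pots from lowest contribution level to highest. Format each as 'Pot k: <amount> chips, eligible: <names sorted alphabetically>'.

Pot 1: 80 chips, eligible: A, B, D
Pot 2: 12 chips, eligible: A, D

Derivation:
Contributions (after 129 returned to D): A=24, B=20, C=24, D=24
Folded: C
Pot levels (distinct totals of non-folded players): 20, 24
Layer 1-20: 20 each from A, B, C, D = 20*4 = 80 chips; eligible A, B, D
Layer 21-24: 4 each from A, C, D = 4*3 = 12 chips; eligible A, D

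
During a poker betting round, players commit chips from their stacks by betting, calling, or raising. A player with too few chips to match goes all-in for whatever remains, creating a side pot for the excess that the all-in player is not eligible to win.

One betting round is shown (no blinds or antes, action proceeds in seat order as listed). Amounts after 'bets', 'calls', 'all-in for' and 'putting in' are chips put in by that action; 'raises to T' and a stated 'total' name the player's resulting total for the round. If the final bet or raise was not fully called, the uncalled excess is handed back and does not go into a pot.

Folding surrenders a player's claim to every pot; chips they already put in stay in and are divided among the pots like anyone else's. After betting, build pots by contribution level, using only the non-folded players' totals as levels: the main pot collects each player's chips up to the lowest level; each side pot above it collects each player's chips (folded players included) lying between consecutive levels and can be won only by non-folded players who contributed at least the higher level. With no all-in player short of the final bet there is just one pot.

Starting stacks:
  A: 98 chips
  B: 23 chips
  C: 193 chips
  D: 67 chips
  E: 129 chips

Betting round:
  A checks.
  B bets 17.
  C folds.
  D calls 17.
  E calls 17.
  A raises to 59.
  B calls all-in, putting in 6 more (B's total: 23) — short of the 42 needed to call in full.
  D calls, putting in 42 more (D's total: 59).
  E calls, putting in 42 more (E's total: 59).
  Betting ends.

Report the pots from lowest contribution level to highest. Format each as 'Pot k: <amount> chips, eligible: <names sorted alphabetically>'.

Contributions: A=59, B=23, D=59, E=59
Folded: C
Pot levels (distinct totals of non-folded players): 23, 59
Layer 1-23: 23 each from A, B, D, E = 23*4 = 92 chips; eligible A, B, D, E
Layer 24-59: 36 each from A, D, E = 36*3 = 108 chips; eligible A, D, E

Pot 1: 92 chips, eligible: A, B, D, E
Pot 2: 108 chips, eligible: A, D, E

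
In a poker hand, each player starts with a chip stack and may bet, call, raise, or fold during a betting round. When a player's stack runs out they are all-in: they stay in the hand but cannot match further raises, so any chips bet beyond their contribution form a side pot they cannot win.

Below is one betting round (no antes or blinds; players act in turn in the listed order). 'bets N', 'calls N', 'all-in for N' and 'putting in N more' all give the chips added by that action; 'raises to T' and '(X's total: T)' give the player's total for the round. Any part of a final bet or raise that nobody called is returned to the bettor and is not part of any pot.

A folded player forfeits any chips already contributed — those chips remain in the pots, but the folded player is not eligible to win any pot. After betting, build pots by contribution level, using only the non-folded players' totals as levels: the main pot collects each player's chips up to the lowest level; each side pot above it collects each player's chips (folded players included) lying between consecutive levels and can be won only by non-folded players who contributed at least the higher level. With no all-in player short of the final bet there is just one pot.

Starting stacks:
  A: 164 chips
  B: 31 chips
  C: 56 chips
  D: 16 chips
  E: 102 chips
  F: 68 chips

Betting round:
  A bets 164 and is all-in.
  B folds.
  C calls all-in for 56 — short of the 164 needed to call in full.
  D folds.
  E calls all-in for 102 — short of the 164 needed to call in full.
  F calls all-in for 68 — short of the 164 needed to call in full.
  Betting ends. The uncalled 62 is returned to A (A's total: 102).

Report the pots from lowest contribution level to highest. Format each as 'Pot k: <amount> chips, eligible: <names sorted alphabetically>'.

Pot 1: 224 chips, eligible: A, C, E, F
Pot 2: 36 chips, eligible: A, E, F
Pot 3: 68 chips, eligible: A, E

Derivation:
Contributions (after 62 returned to A): A=102, C=56, E=102, F=68
Folded: B, D
Pot levels (distinct totals of non-folded players): 56, 68, 102
Layer 1-56: 56 each from A, C, E, F = 56*4 = 224 chips; eligible A, C, E, F
Layer 57-68: 12 each from A, E, F = 12*3 = 36 chips; eligible A, E, F
Layer 69-102: 34 each from A, E = 34*2 = 68 chips; eligible A, E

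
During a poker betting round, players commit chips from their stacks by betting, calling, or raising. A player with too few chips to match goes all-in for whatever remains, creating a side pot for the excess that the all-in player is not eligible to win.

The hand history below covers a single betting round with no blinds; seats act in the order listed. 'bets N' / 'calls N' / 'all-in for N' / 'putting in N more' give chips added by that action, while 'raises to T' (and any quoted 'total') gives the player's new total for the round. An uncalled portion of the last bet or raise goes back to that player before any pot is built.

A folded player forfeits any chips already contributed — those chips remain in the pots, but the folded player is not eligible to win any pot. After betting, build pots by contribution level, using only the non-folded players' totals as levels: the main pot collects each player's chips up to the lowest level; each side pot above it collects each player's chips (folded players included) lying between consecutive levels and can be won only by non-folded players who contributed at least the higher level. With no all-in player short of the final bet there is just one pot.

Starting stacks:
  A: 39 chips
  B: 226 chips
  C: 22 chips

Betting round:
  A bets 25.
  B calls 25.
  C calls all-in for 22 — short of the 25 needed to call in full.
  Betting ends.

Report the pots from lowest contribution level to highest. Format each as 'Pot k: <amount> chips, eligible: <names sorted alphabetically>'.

Pot 1: 66 chips, eligible: A, B, C
Pot 2: 6 chips, eligible: A, B

Derivation:
Contributions: A=25, B=25, C=22
Pot levels (distinct totals of non-folded players): 22, 25
Layer 1-22: 22 each from A, B, C = 22*3 = 66 chips; eligible A, B, C
Layer 23-25: 3 each from A, B = 3*2 = 6 chips; eligible A, B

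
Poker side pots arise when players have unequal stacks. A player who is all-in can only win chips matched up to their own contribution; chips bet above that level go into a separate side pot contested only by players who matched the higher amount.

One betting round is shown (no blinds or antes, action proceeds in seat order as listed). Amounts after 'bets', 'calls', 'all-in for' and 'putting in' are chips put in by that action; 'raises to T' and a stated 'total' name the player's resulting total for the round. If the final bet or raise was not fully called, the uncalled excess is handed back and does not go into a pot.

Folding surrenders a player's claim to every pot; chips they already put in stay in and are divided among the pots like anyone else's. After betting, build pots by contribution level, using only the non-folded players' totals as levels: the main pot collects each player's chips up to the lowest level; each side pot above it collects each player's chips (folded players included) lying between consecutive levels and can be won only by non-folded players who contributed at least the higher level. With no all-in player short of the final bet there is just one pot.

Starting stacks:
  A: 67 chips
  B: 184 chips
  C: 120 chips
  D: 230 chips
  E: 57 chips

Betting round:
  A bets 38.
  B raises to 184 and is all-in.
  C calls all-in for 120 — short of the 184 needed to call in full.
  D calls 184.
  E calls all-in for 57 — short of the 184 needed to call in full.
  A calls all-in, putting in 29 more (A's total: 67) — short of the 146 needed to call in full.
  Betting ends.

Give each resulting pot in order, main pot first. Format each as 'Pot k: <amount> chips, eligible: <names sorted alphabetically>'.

Pot 1: 285 chips, eligible: A, B, C, D, E
Pot 2: 40 chips, eligible: A, B, C, D
Pot 3: 159 chips, eligible: B, C, D
Pot 4: 128 chips, eligible: B, D

Derivation:
Contributions: A=67, B=184, C=120, D=184, E=57
Pot levels (distinct totals of non-folded players): 57, 67, 120, 184
Layer 1-57: 57 each from A, B, C, D, E = 57*5 = 285 chips; eligible A, B, C, D, E
Layer 58-67: 10 each from A, B, C, D = 10*4 = 40 chips; eligible A, B, C, D
Layer 68-120: 53 each from B, C, D = 53*3 = 159 chips; eligible B, C, D
Layer 121-184: 64 each from B, D = 64*2 = 128 chips; eligible B, D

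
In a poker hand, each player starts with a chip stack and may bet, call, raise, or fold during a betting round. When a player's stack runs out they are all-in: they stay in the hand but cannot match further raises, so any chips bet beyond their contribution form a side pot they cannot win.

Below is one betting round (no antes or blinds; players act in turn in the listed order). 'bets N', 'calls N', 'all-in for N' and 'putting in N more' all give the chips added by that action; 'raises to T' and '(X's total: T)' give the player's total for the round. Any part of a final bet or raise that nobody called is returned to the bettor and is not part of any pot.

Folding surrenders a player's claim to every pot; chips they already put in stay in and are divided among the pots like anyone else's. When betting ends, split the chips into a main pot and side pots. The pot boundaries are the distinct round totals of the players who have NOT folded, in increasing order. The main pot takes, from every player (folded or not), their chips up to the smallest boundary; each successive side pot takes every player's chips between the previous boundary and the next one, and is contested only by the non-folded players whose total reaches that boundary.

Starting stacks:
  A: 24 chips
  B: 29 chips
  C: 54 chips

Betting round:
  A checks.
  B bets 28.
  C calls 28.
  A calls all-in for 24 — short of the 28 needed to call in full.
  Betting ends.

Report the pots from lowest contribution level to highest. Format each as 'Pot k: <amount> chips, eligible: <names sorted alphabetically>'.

Contributions: A=24, B=28, C=28
Pot levels (distinct totals of non-folded players): 24, 28
Layer 1-24: 24 each from A, B, C = 24*3 = 72 chips; eligible A, B, C
Layer 25-28: 4 each from B, C = 4*2 = 8 chips; eligible B, C

Pot 1: 72 chips, eligible: A, B, C
Pot 2: 8 chips, eligible: B, C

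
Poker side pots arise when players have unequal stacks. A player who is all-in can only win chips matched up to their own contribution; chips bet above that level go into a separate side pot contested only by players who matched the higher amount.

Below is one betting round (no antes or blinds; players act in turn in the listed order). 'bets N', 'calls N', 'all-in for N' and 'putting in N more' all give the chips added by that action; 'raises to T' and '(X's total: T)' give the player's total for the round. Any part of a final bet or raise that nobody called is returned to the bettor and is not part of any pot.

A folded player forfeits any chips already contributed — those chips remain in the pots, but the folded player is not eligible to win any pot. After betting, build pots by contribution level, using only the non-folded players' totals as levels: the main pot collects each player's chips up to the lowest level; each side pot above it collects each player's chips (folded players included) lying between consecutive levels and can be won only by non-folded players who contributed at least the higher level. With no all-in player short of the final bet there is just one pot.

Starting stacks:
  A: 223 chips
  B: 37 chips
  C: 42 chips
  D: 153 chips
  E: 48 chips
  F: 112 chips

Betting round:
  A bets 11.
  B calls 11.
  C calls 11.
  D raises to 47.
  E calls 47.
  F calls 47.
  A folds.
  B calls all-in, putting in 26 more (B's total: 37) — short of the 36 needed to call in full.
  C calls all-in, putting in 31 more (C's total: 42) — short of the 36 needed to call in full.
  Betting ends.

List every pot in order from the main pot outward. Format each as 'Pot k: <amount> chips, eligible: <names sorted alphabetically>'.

Pot 1: 196 chips, eligible: B, C, D, E, F
Pot 2: 20 chips, eligible: C, D, E, F
Pot 3: 15 chips, eligible: D, E, F

Derivation:
Contributions: A=11, B=37, C=42, D=47, E=47, F=47
Folded: A
Pot levels (distinct totals of non-folded players): 37, 42, 47
Layer 1-37: A 11 + B 37 + C 37 + D 37 + E 37 + F 37 = 196 chips; eligible B, C, D, E, F
Layer 38-42: 5 each from C, D, E, F = 5*4 = 20 chips; eligible C, D, E, F
Layer 43-47: 5 each from D, E, F = 5*3 = 15 chips; eligible D, E, F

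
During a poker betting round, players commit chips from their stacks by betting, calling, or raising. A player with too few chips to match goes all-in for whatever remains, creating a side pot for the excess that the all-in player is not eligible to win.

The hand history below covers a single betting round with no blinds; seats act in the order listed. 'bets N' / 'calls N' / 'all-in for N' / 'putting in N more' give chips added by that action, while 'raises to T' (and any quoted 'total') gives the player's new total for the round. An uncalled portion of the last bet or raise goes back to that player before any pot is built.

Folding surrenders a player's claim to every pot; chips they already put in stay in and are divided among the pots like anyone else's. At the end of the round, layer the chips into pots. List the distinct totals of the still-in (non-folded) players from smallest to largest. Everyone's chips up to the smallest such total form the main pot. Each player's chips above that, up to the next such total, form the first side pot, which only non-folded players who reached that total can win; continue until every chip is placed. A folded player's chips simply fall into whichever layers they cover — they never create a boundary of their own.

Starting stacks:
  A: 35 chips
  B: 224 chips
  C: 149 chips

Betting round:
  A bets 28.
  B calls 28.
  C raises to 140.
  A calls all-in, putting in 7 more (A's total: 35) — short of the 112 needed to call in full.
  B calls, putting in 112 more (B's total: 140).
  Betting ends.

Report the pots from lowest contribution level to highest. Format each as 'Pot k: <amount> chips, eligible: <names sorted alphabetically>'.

Contributions: A=35, B=140, C=140
Pot levels (distinct totals of non-folded players): 35, 140
Layer 1-35: 35 each from A, B, C = 35*3 = 105 chips; eligible A, B, C
Layer 36-140: 105 each from B, C = 105*2 = 210 chips; eligible B, C

Pot 1: 105 chips, eligible: A, B, C
Pot 2: 210 chips, eligible: B, C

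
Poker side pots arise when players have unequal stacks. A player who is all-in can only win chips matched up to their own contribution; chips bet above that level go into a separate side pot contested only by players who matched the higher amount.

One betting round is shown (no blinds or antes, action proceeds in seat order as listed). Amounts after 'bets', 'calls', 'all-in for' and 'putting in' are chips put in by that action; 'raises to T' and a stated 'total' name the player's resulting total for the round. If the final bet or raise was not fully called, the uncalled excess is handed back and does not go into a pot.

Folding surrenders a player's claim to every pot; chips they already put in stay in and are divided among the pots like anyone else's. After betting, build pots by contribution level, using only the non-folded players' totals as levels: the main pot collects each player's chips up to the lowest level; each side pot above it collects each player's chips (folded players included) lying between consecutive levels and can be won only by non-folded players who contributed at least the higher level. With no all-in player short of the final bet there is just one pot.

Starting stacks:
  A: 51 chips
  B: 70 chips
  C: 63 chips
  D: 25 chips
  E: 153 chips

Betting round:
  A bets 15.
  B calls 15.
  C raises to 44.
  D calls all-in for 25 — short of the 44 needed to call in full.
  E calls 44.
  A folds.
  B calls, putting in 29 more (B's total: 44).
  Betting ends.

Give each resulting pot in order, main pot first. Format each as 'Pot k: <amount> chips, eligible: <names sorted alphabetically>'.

Contributions: A=15, B=44, C=44, D=25, E=44
Folded: A
Pot levels (distinct totals of non-folded players): 25, 44
Layer 1-25: A 15 + B 25 + C 25 + D 25 + E 25 = 115 chips; eligible B, C, D, E
Layer 26-44: 19 each from B, C, E = 19*3 = 57 chips; eligible B, C, E

Pot 1: 115 chips, eligible: B, C, D, E
Pot 2: 57 chips, eligible: B, C, E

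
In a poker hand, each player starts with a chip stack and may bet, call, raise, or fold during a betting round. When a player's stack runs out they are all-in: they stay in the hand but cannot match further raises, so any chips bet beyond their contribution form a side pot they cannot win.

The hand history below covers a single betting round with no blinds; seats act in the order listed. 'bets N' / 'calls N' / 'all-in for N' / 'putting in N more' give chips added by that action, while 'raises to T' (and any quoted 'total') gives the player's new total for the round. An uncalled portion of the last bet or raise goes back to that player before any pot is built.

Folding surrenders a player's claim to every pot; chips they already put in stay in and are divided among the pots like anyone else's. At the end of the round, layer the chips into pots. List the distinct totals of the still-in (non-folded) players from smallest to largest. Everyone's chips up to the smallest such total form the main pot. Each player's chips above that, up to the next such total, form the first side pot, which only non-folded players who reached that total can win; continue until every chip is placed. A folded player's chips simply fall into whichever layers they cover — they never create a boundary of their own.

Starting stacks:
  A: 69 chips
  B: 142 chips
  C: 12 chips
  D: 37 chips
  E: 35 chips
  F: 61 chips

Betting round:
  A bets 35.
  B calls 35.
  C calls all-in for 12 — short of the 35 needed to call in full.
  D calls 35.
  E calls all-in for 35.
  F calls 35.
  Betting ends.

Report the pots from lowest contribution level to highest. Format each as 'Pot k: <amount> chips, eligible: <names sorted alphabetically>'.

Pot 1: 72 chips, eligible: A, B, C, D, E, F
Pot 2: 115 chips, eligible: A, B, D, E, F

Derivation:
Contributions: A=35, B=35, C=12, D=35, E=35, F=35
Pot levels (distinct totals of non-folded players): 12, 35
Layer 1-12: 12 each from A, B, C, D, E, F = 12*6 = 72 chips; eligible A, B, C, D, E, F
Layer 13-35: 23 each from A, B, D, E, F = 23*5 = 115 chips; eligible A, B, D, E, F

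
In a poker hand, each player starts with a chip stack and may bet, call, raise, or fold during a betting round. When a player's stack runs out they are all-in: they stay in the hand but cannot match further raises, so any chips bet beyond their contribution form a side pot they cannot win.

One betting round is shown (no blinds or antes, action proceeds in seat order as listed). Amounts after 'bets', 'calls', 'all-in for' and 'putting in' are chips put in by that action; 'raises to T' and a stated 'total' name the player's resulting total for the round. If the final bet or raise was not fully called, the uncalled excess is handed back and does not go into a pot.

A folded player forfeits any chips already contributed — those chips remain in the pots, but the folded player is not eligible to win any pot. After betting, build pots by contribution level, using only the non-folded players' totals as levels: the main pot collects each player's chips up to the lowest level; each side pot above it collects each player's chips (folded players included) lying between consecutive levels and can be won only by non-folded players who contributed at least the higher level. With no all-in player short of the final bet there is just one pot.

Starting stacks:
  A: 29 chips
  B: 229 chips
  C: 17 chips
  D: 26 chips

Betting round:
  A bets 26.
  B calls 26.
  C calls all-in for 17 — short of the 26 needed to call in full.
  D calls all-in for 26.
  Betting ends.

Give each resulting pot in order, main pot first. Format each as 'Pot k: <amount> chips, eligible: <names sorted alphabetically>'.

Pot 1: 68 chips, eligible: A, B, C, D
Pot 2: 27 chips, eligible: A, B, D

Derivation:
Contributions: A=26, B=26, C=17, D=26
Pot levels (distinct totals of non-folded players): 17, 26
Layer 1-17: 17 each from A, B, C, D = 17*4 = 68 chips; eligible A, B, C, D
Layer 18-26: 9 each from A, B, D = 9*3 = 27 chips; eligible A, B, D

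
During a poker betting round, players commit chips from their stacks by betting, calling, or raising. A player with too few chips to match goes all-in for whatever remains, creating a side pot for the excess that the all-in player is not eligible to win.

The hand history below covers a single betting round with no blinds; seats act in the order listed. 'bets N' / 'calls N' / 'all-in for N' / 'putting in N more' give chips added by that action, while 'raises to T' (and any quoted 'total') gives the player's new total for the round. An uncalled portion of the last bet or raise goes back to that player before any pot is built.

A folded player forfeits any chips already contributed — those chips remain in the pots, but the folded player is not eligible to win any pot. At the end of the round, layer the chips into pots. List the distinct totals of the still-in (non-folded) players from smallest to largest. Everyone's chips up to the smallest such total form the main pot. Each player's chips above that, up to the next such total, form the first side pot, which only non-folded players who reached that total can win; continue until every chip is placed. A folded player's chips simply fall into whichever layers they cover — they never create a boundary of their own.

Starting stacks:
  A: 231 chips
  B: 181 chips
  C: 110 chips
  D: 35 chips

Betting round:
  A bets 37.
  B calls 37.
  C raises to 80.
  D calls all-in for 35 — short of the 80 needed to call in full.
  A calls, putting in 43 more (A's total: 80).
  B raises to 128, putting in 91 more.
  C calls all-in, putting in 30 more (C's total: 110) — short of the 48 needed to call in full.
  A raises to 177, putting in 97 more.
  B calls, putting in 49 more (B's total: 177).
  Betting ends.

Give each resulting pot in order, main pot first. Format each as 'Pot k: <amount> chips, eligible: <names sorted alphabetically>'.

Pot 1: 140 chips, eligible: A, B, C, D
Pot 2: 225 chips, eligible: A, B, C
Pot 3: 134 chips, eligible: A, B

Derivation:
Contributions: A=177, B=177, C=110, D=35
Pot levels (distinct totals of non-folded players): 35, 110, 177
Layer 1-35: 35 each from A, B, C, D = 35*4 = 140 chips; eligible A, B, C, D
Layer 36-110: 75 each from A, B, C = 75*3 = 225 chips; eligible A, B, C
Layer 111-177: 67 each from A, B = 67*2 = 134 chips; eligible A, B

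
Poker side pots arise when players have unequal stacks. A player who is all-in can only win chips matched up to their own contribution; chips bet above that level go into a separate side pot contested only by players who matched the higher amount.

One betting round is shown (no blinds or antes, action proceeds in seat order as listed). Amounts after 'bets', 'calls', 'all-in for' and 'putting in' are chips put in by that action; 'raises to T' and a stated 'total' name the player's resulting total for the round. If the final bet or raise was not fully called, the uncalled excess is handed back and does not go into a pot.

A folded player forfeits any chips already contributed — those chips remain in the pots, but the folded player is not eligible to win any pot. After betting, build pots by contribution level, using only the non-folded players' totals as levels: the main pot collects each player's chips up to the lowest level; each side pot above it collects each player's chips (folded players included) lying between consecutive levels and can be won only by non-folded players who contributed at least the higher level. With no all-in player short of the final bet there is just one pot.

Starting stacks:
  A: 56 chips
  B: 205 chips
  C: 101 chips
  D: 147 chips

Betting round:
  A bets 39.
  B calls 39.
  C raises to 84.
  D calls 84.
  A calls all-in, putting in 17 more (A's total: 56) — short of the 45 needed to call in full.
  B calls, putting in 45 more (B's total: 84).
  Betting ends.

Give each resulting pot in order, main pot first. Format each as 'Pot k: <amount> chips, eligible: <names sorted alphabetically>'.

Pot 1: 224 chips, eligible: A, B, C, D
Pot 2: 84 chips, eligible: B, C, D

Derivation:
Contributions: A=56, B=84, C=84, D=84
Pot levels (distinct totals of non-folded players): 56, 84
Layer 1-56: 56 each from A, B, C, D = 56*4 = 224 chips; eligible A, B, C, D
Layer 57-84: 28 each from B, C, D = 28*3 = 84 chips; eligible B, C, D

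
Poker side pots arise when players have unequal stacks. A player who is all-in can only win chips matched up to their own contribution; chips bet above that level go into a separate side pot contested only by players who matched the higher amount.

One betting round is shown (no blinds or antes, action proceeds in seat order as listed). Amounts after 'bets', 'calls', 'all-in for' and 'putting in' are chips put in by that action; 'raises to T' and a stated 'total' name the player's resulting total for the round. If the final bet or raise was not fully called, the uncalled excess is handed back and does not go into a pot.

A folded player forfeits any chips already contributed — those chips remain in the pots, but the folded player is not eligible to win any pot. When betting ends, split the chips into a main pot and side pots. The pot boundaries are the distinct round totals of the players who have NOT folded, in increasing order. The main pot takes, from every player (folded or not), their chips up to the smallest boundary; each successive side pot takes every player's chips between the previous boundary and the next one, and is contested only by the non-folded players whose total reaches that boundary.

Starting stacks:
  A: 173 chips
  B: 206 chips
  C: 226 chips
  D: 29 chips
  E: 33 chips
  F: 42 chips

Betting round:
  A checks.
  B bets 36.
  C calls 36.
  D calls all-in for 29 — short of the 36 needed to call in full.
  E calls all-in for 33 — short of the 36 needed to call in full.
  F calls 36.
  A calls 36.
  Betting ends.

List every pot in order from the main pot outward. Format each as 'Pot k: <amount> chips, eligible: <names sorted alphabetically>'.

Pot 1: 174 chips, eligible: A, B, C, D, E, F
Pot 2: 20 chips, eligible: A, B, C, E, F
Pot 3: 12 chips, eligible: A, B, C, F

Derivation:
Contributions: A=36, B=36, C=36, D=29, E=33, F=36
Pot levels (distinct totals of non-folded players): 29, 33, 36
Layer 1-29: 29 each from A, B, C, D, E, F = 29*6 = 174 chips; eligible A, B, C, D, E, F
Layer 30-33: 4 each from A, B, C, E, F = 4*5 = 20 chips; eligible A, B, C, E, F
Layer 34-36: 3 each from A, B, C, F = 3*4 = 12 chips; eligible A, B, C, F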